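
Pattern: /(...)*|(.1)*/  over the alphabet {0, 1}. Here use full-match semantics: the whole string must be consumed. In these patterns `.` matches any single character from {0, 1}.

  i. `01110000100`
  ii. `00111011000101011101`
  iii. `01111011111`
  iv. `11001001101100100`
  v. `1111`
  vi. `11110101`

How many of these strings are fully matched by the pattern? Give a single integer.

i → no match
ii → no match
iii → no match
iv → no match
v → match
vi → match
Total matched: 2

2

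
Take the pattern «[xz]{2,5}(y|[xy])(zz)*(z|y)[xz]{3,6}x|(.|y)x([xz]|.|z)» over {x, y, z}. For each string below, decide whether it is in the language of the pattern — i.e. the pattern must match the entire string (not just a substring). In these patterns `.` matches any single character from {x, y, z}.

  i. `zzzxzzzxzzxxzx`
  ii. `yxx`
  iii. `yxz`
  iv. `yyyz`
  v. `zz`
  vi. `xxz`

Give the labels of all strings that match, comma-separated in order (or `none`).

i → match
ii. `yxx` → match
iii. `yxz` → match
iv. `yyyz` → no match
v. `zz` → no match
vi. `xxz` → match

i, ii, iii, vi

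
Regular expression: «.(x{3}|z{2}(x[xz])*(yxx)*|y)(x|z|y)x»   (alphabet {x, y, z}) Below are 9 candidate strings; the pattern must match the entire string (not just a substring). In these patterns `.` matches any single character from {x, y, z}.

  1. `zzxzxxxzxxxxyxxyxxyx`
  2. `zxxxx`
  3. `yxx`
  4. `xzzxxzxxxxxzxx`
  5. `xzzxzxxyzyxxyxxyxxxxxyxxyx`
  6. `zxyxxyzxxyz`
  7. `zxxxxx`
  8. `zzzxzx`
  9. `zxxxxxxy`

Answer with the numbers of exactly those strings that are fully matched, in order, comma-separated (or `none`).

1 → no match
2. `zxxxx` → no match
3. `yxx` → no match
4 → no match
5 → no match
6. `zxyxxyzxxyz` → no match — must end with `x`
7. `zxxxxx` → match
8. `zzzxzx` → no match
9. `zxxxxxxy` → no match — must end with `x`

7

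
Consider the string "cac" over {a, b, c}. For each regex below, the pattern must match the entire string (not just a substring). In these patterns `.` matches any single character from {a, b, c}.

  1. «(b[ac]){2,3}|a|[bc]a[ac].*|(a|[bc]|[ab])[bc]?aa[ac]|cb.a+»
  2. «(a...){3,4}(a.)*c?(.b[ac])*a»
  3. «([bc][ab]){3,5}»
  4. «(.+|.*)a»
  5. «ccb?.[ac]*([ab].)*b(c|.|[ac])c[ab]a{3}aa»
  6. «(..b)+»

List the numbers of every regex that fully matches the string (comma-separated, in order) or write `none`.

1 → match
2 → no match — must start with "a"
3 → no match
4 → no match — must end with "a"
5 → no match — must start with "cc"
6 → no match — must end with "b"

1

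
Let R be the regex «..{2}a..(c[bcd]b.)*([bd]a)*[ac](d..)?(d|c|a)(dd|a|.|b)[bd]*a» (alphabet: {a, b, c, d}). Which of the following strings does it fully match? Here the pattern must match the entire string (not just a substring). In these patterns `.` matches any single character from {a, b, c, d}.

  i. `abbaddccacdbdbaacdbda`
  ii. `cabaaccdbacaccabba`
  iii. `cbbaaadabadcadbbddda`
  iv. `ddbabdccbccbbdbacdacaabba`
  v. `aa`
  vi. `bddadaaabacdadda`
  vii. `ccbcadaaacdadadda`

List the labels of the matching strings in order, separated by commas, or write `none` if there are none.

iv

i → no match
ii → no match
iii → no match
iv → match
v → no match
vi → no match
vii → no match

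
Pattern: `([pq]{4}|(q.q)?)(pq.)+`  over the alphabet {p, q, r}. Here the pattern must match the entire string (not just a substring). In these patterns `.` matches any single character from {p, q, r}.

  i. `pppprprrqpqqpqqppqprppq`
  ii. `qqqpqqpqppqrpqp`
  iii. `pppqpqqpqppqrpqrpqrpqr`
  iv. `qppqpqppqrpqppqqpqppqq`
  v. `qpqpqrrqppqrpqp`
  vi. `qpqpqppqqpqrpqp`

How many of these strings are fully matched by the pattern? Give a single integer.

i → no match
ii → match
iii → match
iv → match
v → no match
vi → match
Total matched: 4

4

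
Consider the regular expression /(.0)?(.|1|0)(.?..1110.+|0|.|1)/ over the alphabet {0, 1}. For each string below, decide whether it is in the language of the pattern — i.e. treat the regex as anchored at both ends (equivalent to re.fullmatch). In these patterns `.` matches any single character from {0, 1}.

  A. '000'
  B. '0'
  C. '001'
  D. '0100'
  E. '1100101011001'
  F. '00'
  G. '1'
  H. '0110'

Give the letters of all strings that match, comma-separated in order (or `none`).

A. '000' → no match
B. '0' → no match
C. '001' → no match
D. '0100' → no match
E → no match
F. '00' → match
G. '1' → no match
H. '0110' → no match

F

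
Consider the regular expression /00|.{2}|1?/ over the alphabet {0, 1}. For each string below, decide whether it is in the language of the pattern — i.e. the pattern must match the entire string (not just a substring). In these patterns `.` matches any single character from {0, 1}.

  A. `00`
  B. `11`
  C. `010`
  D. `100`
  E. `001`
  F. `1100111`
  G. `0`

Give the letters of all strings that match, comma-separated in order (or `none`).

A → match
B → match
C → no match
D → no match
E → no match
F → no match
G → no match

A, B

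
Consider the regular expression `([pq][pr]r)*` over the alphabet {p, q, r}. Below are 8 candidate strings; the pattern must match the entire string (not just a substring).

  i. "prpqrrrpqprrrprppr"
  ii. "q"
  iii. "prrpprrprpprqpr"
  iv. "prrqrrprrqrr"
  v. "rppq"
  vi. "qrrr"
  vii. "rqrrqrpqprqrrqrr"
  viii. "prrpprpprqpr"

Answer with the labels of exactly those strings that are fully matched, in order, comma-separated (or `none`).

iv, viii

i → no match
ii → no match
iii → no match
iv → match
v → no match
vi → no match
vii → no match
viii → match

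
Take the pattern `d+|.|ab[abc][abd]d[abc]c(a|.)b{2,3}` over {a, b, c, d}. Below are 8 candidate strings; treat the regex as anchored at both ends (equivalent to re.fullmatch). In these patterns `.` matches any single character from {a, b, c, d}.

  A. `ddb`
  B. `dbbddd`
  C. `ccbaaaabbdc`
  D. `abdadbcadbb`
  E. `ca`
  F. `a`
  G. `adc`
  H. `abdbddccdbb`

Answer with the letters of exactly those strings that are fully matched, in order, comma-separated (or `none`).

F

A → no match
B → no match
C → no match
D → no match
E → no match
F → match
G → no match
H → no match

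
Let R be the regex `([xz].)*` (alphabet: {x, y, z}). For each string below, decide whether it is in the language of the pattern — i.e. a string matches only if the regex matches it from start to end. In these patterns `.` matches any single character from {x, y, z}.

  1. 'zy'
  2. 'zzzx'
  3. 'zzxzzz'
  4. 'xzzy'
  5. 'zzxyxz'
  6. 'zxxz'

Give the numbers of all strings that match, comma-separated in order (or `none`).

1, 2, 3, 4, 5, 6

1 → match
2 → match
3 → match
4 → match
5 → match
6 → match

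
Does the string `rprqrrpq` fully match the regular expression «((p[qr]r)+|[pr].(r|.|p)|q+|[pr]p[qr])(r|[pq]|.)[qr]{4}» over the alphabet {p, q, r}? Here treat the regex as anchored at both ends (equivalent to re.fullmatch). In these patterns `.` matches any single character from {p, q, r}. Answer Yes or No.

No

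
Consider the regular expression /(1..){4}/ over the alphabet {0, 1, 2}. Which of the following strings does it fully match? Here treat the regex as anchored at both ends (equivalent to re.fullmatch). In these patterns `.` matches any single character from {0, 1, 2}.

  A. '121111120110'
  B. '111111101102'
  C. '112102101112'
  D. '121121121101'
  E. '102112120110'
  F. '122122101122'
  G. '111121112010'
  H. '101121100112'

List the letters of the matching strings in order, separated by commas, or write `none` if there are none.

A. '121111120110' → match
B. '111111101102' → match
C. '112102101112' → match
D. '121121121101' → match
E. '102112120110' → match
F. '122122101122' → match
G. '111121112010' → no match
H. '101121100112' → match

A, B, C, D, E, F, H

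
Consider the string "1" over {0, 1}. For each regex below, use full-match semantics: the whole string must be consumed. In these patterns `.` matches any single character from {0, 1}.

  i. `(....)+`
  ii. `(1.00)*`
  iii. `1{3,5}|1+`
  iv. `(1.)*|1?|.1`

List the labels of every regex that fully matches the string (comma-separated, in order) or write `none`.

i → no match
ii → no match
iii → match
iv → match

iii, iv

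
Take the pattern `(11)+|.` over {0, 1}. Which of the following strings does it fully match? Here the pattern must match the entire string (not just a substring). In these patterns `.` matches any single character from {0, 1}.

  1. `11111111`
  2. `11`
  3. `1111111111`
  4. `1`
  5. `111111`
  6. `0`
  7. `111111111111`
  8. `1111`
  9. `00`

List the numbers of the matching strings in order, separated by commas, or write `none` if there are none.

1 → match
2 → match
3 → match
4 → match
5 → match
6 → match
7 → match
8 → match
9 → no match

1, 2, 3, 4, 5, 6, 7, 8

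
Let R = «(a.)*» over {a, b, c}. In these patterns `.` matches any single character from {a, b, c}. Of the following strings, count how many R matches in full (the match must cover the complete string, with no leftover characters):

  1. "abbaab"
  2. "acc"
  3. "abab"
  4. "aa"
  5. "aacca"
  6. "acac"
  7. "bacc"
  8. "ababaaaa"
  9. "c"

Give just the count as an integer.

1 → no match
2 → no match
3 → match
4 → match
5 → no match
6 → match
7 → no match
8 → match
9 → no match
Total matched: 4

4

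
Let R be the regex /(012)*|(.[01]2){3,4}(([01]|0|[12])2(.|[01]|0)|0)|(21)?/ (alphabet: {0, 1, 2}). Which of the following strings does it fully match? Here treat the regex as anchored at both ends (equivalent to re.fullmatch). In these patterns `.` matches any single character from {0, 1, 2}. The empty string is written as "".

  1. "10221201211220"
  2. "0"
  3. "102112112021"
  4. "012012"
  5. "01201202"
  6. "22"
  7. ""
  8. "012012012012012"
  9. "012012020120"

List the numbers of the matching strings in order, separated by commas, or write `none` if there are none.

3, 4, 7, 8

1 → no match
2 → no match
3 → match
4 → match
5 → no match
6 → no match
7 → match
8 → match
9 → no match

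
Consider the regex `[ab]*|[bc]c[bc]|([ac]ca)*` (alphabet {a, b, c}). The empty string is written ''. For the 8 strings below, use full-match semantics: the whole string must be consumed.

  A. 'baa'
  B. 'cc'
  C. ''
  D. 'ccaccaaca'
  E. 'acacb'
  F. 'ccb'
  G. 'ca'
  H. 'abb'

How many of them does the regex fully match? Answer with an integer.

A. 'baa' → match
B. 'cc' → no match
C. '' → match
D. 'ccaccaaca' → match
E. 'acacb' → no match
F. 'ccb' → match
G. 'ca' → no match
H. 'abb' → match
Total matched: 5

5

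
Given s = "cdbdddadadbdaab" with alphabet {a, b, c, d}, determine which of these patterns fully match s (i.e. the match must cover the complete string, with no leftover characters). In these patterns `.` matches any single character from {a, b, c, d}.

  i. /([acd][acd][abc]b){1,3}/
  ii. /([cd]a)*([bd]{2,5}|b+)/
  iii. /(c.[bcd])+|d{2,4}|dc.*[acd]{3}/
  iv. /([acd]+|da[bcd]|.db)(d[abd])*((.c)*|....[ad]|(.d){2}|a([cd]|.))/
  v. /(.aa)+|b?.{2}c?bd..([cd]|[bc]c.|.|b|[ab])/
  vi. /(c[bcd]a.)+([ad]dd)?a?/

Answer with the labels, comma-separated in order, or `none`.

iv

i → no match
ii → no match
iii → no match
iv → match
v → no match
vi → no match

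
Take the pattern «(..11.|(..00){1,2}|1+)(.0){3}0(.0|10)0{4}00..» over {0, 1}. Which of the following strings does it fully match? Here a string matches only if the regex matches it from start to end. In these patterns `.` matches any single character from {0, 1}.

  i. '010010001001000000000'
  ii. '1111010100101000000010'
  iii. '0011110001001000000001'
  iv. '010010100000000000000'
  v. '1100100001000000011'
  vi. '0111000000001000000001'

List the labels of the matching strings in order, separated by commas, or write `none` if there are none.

i → match
ii → no match
iii → match
iv → match
v → match
vi → match

i, iii, iv, v, vi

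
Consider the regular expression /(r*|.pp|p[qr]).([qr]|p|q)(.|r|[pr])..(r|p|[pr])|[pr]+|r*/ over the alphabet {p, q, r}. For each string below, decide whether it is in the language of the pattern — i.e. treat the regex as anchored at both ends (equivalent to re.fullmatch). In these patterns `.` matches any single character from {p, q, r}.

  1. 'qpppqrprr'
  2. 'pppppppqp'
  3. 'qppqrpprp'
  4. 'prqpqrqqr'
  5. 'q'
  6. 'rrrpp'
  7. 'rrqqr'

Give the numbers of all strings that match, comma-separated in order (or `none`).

1, 2, 3, 6

1. 'qpppqrprr' → match
2. 'pppppppqp' → match
3. 'qppqrpprp' → match
4. 'prqpqrqqr' → no match
5. 'q' → no match
6. 'rrrpp' → match
7. 'rrqqr' → no match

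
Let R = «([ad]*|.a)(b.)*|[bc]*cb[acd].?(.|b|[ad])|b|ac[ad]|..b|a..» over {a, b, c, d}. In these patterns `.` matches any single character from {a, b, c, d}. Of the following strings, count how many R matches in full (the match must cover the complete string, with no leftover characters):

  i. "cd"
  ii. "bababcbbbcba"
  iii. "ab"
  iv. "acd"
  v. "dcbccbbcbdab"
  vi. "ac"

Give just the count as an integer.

i → no match
ii → match
iii → no match
iv → match
v → no match
vi → no match
Total matched: 2

2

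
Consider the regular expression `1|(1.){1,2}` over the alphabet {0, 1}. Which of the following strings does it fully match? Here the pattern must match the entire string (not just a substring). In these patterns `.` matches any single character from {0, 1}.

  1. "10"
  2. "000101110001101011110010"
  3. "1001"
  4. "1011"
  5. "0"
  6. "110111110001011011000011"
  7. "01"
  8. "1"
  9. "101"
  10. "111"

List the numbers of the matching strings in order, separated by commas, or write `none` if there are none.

1 → match
2 → no match — must start with "1"
3 → no match
4 → match
5 → no match — must start with "1"
6 → no match
7 → no match — must start with "1"
8 → match
9 → no match
10 → no match

1, 4, 8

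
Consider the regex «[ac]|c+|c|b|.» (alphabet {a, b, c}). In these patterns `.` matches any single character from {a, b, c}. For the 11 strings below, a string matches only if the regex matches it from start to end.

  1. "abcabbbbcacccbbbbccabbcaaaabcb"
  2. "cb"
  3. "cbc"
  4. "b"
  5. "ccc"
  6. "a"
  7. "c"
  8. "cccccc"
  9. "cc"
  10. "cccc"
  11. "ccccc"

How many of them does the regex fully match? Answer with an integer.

8

1 → no match
2 → no match
3 → no match
4 → match
5 → match
6 → match
7 → match
8 → match
9 → match
10 → match
11 → match
Total matched: 8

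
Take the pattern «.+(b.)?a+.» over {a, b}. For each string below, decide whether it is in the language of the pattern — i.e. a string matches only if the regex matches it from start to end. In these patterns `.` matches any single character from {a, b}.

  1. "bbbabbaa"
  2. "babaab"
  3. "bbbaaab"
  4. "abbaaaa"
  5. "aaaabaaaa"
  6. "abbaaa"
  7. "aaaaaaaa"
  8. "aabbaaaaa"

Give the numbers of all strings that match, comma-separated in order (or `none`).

1 → match
2 → match
3 → match
4 → match
5 → match
6 → match
7 → match
8 → match

1, 2, 3, 4, 5, 6, 7, 8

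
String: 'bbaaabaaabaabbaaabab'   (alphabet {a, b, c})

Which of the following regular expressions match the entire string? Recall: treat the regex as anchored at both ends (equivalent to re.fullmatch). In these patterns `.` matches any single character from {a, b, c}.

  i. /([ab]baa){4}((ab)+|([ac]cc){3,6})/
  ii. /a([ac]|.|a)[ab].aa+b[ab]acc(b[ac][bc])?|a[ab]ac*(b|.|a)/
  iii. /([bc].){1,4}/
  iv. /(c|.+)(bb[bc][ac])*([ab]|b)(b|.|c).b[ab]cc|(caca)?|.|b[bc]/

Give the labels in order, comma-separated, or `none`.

i

i → match
ii → no match — must start with 'a'
iii → no match
iv → no match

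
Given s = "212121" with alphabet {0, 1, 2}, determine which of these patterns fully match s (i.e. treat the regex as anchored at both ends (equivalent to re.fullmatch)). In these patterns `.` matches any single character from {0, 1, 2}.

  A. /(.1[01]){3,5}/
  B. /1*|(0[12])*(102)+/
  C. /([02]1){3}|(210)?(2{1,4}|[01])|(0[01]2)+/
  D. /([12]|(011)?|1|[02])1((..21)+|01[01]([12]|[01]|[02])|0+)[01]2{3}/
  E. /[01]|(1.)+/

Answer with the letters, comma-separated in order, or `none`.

C

A → no match
B → no match
C → match
D → no match — must end with "2"
E → no match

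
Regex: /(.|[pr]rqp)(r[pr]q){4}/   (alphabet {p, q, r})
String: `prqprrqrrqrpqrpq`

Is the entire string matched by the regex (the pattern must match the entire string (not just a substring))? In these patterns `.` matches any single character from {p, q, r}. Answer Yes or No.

Yes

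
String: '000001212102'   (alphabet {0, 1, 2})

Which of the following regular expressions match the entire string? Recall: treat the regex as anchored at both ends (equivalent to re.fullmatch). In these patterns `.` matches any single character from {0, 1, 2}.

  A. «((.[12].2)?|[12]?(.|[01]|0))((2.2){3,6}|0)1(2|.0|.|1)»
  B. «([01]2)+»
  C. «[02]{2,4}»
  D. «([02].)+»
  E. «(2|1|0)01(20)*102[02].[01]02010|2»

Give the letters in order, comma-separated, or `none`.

A → no match
B → no match
C → no match
D → match
E → no match

D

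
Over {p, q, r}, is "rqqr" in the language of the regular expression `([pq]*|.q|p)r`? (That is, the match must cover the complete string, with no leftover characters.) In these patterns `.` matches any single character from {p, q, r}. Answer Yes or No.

No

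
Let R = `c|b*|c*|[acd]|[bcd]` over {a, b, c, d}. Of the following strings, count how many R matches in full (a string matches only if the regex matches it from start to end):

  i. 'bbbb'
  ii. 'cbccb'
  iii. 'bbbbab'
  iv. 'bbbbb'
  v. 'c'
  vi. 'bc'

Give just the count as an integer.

3

i → match
ii → no match
iii → no match
iv → match
v → match
vi → no match
Total matched: 3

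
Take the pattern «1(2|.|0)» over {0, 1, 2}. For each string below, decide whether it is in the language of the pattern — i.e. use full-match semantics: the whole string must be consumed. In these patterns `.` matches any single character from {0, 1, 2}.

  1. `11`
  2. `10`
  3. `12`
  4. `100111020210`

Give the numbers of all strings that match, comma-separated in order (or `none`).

1 → match
2 → match
3 → match
4 → no match

1, 2, 3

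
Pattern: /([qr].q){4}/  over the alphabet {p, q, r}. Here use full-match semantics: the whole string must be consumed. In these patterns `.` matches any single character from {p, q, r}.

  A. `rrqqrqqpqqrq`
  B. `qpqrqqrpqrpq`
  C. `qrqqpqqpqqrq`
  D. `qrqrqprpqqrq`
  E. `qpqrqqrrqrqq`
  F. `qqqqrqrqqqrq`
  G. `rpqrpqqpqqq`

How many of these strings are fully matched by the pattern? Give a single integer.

A. `rrqqrqqpqqrq` → match
B. `qpqrqqrpqrpq` → match
C. `qrqqpqqpqqrq` → match
D. `qrqrqprpqqrq` → no match
E. `qpqrqqrrqrqq` → match
F. `qqqqrqrqqqrq` → match
G. `rpqrpqqpqqq` → no match
Total matched: 5

5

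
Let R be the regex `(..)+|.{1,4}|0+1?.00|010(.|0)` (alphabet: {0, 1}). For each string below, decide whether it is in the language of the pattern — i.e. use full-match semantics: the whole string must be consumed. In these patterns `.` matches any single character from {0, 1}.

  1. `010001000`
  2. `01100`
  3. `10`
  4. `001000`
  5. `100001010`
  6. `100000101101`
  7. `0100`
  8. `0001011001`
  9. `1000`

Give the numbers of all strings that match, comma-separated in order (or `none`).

1. `010001000` → no match
2. `01100` → match
3. `10` → match
4. `001000` → match
5. `100001010` → no match
6. `100000101101` → match
7. `0100` → match
8. `0001011001` → match
9. `1000` → match

2, 3, 4, 6, 7, 8, 9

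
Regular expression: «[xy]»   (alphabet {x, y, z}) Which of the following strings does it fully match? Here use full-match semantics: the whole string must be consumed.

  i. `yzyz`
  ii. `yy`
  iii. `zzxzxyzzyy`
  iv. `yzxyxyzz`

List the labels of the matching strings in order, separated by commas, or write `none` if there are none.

i → no match
ii → no match
iii → no match
iv → no match

none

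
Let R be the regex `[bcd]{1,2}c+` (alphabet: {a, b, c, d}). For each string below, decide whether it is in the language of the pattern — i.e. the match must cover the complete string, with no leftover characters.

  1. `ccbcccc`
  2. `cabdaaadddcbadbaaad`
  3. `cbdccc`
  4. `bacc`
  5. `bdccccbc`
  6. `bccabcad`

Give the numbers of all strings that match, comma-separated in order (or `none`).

1 → no match
2 → no match — must end with `c`
3 → no match
4 → no match
5 → no match
6 → no match — must end with `c`

none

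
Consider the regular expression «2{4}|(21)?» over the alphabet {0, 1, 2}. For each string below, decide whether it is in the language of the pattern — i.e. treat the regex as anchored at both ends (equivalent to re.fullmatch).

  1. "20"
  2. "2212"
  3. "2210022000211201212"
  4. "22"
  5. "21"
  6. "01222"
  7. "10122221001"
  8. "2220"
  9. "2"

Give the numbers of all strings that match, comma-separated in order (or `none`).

5

1 → no match
2 → no match
3 → no match
4 → no match
5 → match
6 → no match
7 → no match
8 → no match
9 → no match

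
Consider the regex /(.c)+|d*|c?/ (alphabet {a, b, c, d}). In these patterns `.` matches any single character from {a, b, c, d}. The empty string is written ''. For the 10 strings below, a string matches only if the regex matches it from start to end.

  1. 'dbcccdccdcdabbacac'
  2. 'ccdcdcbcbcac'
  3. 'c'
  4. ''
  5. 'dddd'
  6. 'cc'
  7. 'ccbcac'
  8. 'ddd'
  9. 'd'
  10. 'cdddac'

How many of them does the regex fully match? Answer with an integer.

8

1 → no match
2 → match
3 → match
4 → match
5 → match
6 → match
7 → match
8 → match
9 → match
10 → no match
Total matched: 8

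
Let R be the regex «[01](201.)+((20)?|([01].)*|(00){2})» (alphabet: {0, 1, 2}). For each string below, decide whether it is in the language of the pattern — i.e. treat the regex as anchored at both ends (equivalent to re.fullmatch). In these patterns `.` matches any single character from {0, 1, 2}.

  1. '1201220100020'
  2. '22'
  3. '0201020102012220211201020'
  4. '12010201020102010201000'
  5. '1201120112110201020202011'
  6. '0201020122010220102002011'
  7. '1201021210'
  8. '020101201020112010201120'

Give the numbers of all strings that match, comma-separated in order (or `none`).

4

1 → no match
2. '22' → no match
3 → no match
4 → match
5 → no match
6 → no match
7. '1201021210' → no match
8 → no match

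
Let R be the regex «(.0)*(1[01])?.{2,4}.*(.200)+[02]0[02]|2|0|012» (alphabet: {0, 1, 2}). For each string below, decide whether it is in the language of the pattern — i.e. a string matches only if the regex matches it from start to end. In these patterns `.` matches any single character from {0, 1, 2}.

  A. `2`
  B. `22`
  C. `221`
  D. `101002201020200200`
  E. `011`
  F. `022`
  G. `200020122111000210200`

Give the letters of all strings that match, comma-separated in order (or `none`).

A → match
B → no match
C → no match
D → match
E → no match
F → no match
G → no match

A, D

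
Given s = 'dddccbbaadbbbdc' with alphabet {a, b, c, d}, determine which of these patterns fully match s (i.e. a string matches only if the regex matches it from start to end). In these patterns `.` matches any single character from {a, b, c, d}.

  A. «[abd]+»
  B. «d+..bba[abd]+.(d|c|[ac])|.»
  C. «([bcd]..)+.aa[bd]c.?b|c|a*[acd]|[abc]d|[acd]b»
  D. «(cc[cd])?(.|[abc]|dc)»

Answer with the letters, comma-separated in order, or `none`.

B

A → no match
B → match
C → no match
D → no match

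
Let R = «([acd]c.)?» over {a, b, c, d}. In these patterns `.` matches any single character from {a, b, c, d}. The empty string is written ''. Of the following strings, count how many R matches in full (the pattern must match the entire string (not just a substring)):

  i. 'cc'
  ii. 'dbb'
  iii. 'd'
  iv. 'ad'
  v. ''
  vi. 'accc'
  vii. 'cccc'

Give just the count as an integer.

i → no match
ii → no match
iii → no match
iv → no match
v → match
vi → no match
vii → no match
Total matched: 1

1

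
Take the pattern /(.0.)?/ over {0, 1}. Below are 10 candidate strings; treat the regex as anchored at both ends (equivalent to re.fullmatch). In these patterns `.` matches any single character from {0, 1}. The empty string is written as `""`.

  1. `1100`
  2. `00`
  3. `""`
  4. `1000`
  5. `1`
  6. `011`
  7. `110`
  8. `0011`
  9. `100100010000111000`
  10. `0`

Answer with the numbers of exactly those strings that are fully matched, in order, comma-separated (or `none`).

1 → no match
2 → no match
3 → match
4 → no match
5 → no match
6 → no match
7 → no match
8 → no match
9 → no match
10 → no match

3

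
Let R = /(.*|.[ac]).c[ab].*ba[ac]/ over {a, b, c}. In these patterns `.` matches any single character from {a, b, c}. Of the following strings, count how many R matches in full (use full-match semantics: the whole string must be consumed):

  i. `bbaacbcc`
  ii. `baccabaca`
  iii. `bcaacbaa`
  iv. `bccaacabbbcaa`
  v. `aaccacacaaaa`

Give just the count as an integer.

i → no match
ii → no match
iii → match
iv → no match
v → no match
Total matched: 1

1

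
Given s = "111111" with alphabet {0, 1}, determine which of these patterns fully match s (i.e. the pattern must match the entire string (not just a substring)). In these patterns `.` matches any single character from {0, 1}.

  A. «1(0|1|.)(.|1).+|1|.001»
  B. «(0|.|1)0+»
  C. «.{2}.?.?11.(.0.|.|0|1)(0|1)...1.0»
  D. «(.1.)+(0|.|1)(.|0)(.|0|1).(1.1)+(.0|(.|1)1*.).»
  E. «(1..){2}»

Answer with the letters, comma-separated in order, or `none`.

A → match
B → no match — must end with "0"
C → no match — must end with "0"
D → no match
E → match

A, E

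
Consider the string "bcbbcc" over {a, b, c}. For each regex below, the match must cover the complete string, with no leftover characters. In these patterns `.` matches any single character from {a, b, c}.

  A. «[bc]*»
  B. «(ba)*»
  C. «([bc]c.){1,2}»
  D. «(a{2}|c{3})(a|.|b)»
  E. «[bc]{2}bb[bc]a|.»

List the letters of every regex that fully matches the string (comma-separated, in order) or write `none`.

A, C

A → match
B → no match
C → match
D → no match
E → no match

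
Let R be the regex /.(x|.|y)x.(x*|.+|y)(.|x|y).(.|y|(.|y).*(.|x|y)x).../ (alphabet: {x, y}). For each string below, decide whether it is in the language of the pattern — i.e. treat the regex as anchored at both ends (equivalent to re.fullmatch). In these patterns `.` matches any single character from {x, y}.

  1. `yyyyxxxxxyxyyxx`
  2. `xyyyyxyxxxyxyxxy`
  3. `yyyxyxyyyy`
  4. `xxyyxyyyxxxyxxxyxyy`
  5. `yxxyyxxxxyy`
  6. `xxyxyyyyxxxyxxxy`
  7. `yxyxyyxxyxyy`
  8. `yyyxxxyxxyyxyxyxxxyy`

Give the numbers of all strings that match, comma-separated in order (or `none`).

1 → no match
2 → no match
3 → no match
4 → no match
5 → match
6 → no match
7 → no match
8 → no match

5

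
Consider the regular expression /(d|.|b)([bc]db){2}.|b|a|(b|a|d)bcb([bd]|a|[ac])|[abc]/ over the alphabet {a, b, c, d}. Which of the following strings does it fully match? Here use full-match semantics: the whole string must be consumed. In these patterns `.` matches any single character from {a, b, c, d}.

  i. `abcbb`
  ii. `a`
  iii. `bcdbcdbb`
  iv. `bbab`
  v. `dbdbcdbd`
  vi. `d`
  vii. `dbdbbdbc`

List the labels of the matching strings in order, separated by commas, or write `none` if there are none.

i → match
ii → match
iii → match
iv → no match
v → match
vi → no match
vii → match

i, ii, iii, v, vii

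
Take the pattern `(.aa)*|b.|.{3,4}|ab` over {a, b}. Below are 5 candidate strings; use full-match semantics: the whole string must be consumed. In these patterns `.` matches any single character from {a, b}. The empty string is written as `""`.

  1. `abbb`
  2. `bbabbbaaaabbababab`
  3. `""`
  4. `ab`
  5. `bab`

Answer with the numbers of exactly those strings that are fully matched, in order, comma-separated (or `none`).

1, 3, 4, 5

1 → match
2 → no match
3 → match
4 → match
5 → match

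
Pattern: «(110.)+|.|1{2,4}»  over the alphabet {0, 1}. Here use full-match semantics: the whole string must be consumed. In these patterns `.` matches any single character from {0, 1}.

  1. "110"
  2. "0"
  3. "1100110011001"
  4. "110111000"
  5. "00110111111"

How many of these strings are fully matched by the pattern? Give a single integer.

1

1 → no match
2 → match
3 → no match
4 → no match
5 → no match
Total matched: 1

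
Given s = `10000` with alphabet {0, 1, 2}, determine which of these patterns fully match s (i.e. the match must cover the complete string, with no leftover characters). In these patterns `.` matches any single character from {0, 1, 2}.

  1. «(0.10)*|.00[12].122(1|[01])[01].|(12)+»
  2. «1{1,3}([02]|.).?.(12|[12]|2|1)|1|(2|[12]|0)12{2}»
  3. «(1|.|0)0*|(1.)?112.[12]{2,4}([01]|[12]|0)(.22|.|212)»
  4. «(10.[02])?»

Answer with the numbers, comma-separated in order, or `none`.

1 → no match
2 → no match
3 → match
4 → no match

3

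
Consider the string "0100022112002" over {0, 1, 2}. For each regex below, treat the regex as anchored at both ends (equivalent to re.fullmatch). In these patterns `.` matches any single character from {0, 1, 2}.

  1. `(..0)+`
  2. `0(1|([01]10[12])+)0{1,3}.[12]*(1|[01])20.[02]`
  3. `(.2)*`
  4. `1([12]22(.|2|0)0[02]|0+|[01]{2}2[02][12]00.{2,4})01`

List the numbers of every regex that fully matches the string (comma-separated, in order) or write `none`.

2

1 → no match — must end with "0"
2 → match
3 → no match
4 → no match — must start with "1"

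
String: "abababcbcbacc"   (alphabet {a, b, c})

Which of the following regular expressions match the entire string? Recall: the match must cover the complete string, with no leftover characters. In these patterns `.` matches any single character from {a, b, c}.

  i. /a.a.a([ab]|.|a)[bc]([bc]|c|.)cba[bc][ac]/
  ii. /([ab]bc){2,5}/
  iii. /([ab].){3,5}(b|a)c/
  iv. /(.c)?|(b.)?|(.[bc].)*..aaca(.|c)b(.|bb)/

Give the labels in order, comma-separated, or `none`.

i

i → match
ii → no match — must end with "bc"
iii → no match
iv → no match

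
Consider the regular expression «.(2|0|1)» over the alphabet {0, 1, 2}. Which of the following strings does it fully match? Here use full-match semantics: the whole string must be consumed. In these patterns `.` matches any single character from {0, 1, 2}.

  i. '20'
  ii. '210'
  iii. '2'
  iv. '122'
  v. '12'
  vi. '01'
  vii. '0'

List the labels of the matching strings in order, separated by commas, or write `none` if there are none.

i → match
ii → no match
iii → no match
iv → no match
v → match
vi → match
vii → no match

i, v, vi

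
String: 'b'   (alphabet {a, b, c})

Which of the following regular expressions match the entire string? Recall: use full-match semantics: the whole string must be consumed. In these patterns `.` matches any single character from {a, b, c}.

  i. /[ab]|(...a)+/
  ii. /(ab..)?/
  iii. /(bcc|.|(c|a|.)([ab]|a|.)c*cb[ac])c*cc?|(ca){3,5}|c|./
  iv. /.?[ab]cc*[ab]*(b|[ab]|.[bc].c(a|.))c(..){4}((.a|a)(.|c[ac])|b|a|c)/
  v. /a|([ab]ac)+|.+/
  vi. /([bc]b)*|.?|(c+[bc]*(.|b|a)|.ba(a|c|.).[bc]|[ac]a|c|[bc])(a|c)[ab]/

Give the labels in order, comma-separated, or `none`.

i, iii, v, vi

i → match
ii → no match
iii → match
iv → no match
v → match
vi → match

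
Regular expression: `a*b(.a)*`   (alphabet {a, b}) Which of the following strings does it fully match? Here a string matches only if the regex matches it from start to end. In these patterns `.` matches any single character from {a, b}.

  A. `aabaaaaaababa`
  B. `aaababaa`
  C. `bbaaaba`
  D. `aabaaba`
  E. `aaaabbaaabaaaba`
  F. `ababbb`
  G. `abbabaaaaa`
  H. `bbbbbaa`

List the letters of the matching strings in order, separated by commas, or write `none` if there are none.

A, C, D, E, G

A → match
B → no match
C → match
D → match
E → match
F → no match
G → match
H → no match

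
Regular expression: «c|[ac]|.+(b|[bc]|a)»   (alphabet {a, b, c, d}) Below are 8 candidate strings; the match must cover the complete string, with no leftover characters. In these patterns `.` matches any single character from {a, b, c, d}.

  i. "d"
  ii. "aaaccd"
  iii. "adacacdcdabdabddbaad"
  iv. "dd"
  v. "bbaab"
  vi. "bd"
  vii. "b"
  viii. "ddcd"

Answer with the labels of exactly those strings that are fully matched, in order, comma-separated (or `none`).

i → no match
ii → no match
iii → no match
iv → no match
v → match
vi → no match
vii → no match
viii → no match

v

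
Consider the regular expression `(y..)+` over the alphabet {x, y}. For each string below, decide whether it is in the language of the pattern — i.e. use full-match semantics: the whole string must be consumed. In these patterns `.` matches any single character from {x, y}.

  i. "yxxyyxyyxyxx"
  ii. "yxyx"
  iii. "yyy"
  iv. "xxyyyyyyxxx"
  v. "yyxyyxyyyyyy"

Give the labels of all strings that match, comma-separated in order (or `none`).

i, iii, v

i → match
ii → no match
iii → match
iv → no match — must start with "y"
v → match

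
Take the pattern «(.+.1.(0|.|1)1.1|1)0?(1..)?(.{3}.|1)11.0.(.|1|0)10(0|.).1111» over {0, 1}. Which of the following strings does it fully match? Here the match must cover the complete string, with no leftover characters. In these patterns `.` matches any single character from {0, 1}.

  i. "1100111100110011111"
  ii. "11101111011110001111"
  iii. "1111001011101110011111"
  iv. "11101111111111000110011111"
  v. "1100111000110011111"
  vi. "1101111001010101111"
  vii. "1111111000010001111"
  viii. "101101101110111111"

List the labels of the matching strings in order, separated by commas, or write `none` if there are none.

i, iii, iv, v, vi, vii

i → match
ii → no match
iii → match
iv → match
v → match
vi → match
vii → match
viii → no match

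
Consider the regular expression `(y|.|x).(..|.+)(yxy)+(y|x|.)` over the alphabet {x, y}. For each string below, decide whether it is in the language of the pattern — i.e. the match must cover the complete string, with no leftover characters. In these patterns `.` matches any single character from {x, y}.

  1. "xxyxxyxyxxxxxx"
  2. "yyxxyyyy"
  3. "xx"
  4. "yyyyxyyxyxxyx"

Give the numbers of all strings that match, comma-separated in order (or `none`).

none

1 → no match
2. "yyxxyyyy" → no match
3. "xx" → no match
4 → no match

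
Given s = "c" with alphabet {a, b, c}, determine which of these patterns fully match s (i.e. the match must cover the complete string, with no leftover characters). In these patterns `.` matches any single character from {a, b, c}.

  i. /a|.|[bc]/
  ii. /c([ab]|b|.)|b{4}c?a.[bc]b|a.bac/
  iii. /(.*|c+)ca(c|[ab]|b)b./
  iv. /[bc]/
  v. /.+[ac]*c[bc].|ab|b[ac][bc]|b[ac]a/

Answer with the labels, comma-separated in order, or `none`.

i → match
ii → no match
iii → no match
iv → match
v → no match

i, iv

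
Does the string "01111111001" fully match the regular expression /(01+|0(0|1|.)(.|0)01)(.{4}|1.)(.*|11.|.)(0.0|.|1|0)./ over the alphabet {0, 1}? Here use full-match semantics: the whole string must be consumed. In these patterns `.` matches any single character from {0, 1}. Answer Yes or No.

Yes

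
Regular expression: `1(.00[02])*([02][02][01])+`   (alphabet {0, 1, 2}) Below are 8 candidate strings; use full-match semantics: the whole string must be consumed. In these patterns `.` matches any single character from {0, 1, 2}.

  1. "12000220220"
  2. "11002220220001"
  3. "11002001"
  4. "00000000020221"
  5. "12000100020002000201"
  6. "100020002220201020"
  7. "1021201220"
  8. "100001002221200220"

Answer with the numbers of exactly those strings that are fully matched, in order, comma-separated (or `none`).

1, 2, 3, 5, 6, 7, 8

1 → match
2 → match
3 → match
4 → no match — must start with "1"
5 → match
6 → match
7 → match
8 → match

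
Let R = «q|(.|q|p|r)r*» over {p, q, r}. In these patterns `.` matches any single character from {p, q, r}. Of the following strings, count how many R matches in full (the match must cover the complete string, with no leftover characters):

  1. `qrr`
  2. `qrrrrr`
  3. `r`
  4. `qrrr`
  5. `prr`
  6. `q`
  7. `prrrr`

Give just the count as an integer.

7

1. `qrr` → match
2. `qrrrrr` → match
3. `r` → match
4. `qrrr` → match
5. `prr` → match
6. `q` → match
7. `prrrr` → match
Total matched: 7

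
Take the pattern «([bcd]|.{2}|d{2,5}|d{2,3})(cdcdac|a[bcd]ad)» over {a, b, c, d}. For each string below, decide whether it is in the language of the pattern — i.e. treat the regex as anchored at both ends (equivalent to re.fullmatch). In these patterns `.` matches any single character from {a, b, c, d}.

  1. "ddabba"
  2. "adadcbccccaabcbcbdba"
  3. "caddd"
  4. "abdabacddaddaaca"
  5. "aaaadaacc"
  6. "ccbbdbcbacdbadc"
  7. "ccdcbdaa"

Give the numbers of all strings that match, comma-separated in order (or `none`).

none

1 → no match
2 → no match
3 → no match
4 → no match
5 → no match
6 → no match
7 → no match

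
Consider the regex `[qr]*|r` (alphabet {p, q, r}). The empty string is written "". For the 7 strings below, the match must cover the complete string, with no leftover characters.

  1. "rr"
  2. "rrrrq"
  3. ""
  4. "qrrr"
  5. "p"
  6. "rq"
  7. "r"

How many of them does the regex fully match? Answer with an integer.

1 → match
2 → match
3 → match
4 → match
5 → no match
6 → match
7 → match
Total matched: 6

6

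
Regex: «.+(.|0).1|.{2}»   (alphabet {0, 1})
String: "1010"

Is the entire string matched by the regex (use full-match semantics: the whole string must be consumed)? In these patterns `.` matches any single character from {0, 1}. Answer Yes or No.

No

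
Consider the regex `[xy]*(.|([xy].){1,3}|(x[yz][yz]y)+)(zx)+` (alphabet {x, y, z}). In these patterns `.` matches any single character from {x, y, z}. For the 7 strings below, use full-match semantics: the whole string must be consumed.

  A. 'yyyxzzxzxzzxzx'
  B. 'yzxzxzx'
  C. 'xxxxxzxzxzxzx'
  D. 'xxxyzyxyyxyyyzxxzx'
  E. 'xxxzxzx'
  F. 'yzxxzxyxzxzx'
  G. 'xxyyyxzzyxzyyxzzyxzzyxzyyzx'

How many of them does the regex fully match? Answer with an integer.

A → no match
B → match
C → match
D → no match
E → match
F → no match
G → match
Total matched: 4

4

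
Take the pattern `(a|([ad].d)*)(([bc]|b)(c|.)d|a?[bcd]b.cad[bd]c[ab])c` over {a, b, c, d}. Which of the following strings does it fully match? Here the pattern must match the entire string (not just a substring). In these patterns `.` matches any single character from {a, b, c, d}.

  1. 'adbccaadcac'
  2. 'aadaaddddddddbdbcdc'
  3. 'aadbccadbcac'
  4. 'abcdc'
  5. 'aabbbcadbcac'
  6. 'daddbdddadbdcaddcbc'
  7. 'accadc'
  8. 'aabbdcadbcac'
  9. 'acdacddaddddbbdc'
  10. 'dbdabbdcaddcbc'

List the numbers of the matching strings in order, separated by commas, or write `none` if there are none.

1 → no match
2 → match
3 → match
4 → match
5 → match
6 → no match
7 → no match
8 → match
9 → match
10 → match

2, 3, 4, 5, 8, 9, 10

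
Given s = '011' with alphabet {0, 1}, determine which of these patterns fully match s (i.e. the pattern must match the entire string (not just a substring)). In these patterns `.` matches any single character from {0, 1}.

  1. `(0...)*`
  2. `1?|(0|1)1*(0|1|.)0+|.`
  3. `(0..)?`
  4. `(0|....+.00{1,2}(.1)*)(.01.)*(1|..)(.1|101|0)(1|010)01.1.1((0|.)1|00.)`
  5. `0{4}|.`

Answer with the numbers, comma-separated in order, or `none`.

3

1 → no match
2 → no match
3 → match
4 → no match
5 → no match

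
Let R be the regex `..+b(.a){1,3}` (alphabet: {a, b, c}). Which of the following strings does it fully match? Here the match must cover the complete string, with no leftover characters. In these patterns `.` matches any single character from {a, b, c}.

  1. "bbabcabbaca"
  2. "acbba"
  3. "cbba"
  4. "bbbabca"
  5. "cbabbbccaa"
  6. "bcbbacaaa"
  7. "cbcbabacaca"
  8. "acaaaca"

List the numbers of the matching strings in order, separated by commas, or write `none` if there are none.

1 → match
2 → match
3 → no match
4 → match
5 → no match
6 → match
7 → no match
8 → no match

1, 2, 4, 6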